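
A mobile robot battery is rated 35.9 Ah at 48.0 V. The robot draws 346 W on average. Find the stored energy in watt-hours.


E = capacity * V = 35.9*48.0 = 1723.2000

1723.2000 Wh


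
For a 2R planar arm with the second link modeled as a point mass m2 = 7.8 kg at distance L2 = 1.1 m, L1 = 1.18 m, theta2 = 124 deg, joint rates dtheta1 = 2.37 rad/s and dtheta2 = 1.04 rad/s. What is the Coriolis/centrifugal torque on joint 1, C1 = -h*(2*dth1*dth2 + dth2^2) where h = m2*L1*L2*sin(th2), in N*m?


h = m2*L1*L2*sin(th2) = 7.8*1.18*1.1*sin(124 deg) = 8.393508
C1 = -h*(2*2.37*1.04 + 1.04^2) = -8.393508*6.0112 = -50.4551

-50.4551 N*m


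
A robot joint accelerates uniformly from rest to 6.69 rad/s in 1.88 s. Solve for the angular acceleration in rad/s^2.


alpha = delta_omega / t = 6.69 / 1.88 = 3.5585

3.5585 rad/s^2


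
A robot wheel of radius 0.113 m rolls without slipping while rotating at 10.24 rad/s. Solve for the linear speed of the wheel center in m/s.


v = omega * r = 10.24 * 0.113 = 1.1571

1.1571 m/s


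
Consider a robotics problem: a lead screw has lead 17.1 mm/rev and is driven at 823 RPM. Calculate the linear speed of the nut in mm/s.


v = lead * (RPM/60) = 17.1*823/60 = 234.5550

234.5550 mm/s


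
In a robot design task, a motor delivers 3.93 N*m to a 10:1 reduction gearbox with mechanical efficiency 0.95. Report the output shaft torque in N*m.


tau_out = tau_in * N * eta = 3.93 * 10 * 0.95 = 37.3350

37.3350 N*m


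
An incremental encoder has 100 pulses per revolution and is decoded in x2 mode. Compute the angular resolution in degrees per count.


resolution = 360 / (PPR * 2) = 360 / 200 = 1.8000

1.8000 degrees


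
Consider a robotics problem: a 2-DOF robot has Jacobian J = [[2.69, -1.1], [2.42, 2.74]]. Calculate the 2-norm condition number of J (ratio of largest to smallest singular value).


JJ^T eigenvalues: trace(JJ^T) = 21.8101, det(JJ^T) = det(J)^2 = 100.65306276
s_max^2 = (21.8101 + sqrt(73.06821097))/2 = 15.17904728
s_min^2 = (21.8101 - sqrt(73.06821097))/2 = 6.63105272
kappa = s_max/s_min = sqrt(15.17904728/6.63105272) = 1.5130

1.5130


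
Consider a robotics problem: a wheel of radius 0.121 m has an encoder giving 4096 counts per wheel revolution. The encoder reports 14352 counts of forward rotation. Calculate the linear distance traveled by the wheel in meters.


revs = 14352/4096 = 3.503906
d = revs * 2*pi*r = 3.503906 * 2*pi*0.121 = 2.6639

2.6639 m


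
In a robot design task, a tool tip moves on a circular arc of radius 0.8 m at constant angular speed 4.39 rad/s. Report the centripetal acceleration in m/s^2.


a_c = omega^2 * r = 4.39^2 * 0.8 = 15.4177

15.4177 m/s^2


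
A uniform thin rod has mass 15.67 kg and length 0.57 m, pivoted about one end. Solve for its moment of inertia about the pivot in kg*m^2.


I = (1/3)*m*L^2 = (1/3)*15.67*0.57^2 = 1.6971

1.6971 kg*m^2


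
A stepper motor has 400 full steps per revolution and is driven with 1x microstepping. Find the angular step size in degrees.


step = 360/(400*1) = 360/400 = 0.9000

0.9000 degrees


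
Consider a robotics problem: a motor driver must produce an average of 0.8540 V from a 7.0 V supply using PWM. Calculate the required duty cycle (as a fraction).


D = V_avg/V_supply = 0.8540/7.0 = 0.1220

0.1220


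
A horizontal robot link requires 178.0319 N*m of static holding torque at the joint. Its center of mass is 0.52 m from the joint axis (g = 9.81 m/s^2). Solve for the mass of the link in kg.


m = tau / (g*L) = 178.0319 / (9.81 * 0.52) = 34.9000

34.9000 kg


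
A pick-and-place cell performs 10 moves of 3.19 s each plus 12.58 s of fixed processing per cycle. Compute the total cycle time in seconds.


T = 10*3.19 + 12.58 = 44.4800

44.4800 s


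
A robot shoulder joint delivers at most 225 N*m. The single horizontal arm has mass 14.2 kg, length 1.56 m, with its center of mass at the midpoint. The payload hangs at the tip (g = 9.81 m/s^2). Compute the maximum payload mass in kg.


tau_arm = m_arm*g*(L/2) = 14.2*9.81*1.56/2 = 108.6556 N*m
tau_payload = tau_max - tau_arm = 225 - 108.6556 = 116.3444
m_payload = tau_payload / (g*L) = 116.3444 / (9.81*1.56) = 7.6024

7.6024 kg


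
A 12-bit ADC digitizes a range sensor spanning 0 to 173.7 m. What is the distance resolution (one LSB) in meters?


res = range / 2^n = 173.7/2^12 = 173.7/4096 = 0.0424

0.0424 m


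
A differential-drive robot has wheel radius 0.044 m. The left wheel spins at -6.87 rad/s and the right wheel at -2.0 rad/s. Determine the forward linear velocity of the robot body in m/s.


v = r*(wR + wL)/2 = 0.044*(-2.0 + -6.87)/2 = -0.1951

-0.1951 m/s


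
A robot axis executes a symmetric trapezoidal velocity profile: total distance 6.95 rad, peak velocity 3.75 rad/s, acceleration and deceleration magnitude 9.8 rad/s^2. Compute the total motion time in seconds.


t_acc = v/a = 3.75/9.8 = 0.382653 s
d_acc = v^2/(2a) = 0.717474 rad (each ramp)
d_cruise = 6.95 - 2*0.717474 = 5.515052 rad
t_cruise = 5.515052/3.75 = 1.470681 s
t_total = 2*0.382653 + 1.470681 = 2.2360

2.2360 s


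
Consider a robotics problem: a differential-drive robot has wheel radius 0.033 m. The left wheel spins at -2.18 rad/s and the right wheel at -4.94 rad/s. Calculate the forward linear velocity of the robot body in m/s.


v = r*(wR + wL)/2 = 0.033*(-4.94 + -2.18)/2 = -0.1175

-0.1175 m/s


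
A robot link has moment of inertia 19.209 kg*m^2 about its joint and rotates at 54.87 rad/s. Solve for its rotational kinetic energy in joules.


KE = (1/2)*I*omega^2 = 0.5*19.209*54.87^2 = 28916.4305

28916.4305 J


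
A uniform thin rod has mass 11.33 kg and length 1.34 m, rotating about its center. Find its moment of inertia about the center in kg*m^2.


I = (1/12)*m*L^2 = (1/12)*11.33*1.34^2 = 1.6953

1.6953 kg*m^2


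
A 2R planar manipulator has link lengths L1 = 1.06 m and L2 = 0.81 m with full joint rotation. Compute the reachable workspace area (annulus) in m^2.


r_max = L1 + L2 = 1.8700, r_min = |L1 - L2| = 0.2500
A = pi*(r_max^2 - r_min^2) = pi*(3.4969 - 0.0625) = 10.7895

10.7895 m^2


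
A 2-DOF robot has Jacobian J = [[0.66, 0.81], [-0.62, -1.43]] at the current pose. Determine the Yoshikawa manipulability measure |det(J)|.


det(J) = 0.66*-1.43 - (0.81)*(-0.62) = -0.4416
|det(J)| = 0.4416

0.4416


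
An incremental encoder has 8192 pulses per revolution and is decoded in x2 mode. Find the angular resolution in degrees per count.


resolution = 360 / (PPR * 2) = 360 / 16384 = 0.0220

0.0220 degrees


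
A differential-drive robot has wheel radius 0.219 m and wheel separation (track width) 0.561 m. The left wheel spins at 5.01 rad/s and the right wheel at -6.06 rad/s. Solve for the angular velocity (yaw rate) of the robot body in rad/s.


omega = r*(wR - wL)/L = 0.219*(-6.06 - (5.01))/0.561 = -4.3214

-4.3214 rad/s


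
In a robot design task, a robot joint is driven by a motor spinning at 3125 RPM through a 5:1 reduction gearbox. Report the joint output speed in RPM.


omega_joint = omega_motor / N = 3125 / 5 = 625.0000

625.0000 RPM


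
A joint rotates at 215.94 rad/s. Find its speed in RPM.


RPM = 215.94 * 60/(2*pi) = 2062.0751

2062.0751 RPM


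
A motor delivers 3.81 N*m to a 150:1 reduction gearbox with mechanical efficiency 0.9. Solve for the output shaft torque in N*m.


tau_out = tau_in * N * eta = 3.81 * 150 * 0.9 = 514.3500

514.3500 N*m


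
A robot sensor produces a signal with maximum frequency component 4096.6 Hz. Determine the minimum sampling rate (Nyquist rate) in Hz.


f_s,min = 2*f_max = 2*4096.6 = 8193.2000

8193.2000 Hz


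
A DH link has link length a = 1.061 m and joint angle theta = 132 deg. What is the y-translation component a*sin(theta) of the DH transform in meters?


a*sin(theta) = 1.061*sin(132 deg) = 0.7885

0.7885 m


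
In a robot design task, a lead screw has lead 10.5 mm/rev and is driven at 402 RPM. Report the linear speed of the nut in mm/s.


v = lead * (RPM/60) = 10.5*402/60 = 70.3500

70.3500 mm/s


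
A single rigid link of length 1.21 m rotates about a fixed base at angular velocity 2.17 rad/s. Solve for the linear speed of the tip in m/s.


v = L*omega = 1.21 * 2.17 = 2.6257

2.6257 m/s


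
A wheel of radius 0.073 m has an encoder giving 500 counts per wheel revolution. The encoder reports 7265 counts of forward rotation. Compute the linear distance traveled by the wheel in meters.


revs = 7265/500 = 14.530000
d = revs * 2*pi*r = 14.530000 * 2*pi*0.073 = 6.6645

6.6645 m


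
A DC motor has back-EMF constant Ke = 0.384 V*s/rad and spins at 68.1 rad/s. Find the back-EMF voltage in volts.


V_emf = Ke * omega = 0.384*68.1 = 26.1504

26.1504 V


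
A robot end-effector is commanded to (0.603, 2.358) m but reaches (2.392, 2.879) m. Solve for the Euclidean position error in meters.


dx = 2.392 - (0.603) = 1.7890, dy = 2.879 - (2.358) = 0.5210
err = sqrt(3.200521 + 0.271441) = 1.8633

1.8633 m


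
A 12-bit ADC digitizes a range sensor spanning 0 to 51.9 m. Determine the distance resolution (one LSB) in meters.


res = range / 2^n = 51.9/2^12 = 51.9/4096 = 0.0127

0.0127 m


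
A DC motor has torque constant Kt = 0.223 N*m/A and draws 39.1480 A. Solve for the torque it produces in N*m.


tau = Kt * I = 0.223*39.1480 = 8.7300

8.7300 N*m


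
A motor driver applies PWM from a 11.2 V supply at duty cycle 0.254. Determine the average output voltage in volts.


V_avg = V_supply * D = 11.2*0.254 = 2.8448

2.8448 V


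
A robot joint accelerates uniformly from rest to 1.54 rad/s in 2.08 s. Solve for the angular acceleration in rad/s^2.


alpha = delta_omega / t = 1.54 / 2.08 = 0.7404

0.7404 rad/s^2


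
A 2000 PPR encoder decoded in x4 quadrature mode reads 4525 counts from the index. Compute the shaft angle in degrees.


angle = counts * 360 / (PPR*4) = 4525 * 360 / 8000 = 203.6250

203.6250 degrees


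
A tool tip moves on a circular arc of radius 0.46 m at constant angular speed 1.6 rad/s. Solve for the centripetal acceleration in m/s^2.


a_c = omega^2 * r = 1.6^2 * 0.46 = 1.1776

1.1776 m/s^2


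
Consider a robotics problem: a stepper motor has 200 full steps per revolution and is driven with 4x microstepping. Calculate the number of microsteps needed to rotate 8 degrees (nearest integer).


step_size = 360/(200*4) = 360/800 = 0.450000 deg
n = 8/(360/800) = 8*800/360 = 17.7778 -> 18

18 steps


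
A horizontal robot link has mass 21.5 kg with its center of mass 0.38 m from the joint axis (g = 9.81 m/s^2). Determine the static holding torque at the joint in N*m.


tau = m*g*L = 21.5 * 9.81 * 0.38 = 80.1477

80.1477 N*m


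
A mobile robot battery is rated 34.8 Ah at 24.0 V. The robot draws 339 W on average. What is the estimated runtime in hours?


E = 34.8*24.0 = 835.2000 Wh
t = E/P = 835.2000/339 = 2.4637

2.4637 hours


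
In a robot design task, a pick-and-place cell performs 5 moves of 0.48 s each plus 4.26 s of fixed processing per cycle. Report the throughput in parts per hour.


T_cycle = 5*0.48 + 4.26 = 6.6600 s
rate = 3600/T = 540.5405

540.5405 parts/hour


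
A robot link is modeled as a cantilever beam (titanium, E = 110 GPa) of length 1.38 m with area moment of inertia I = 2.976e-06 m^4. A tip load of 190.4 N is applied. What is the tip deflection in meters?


delta = F*L^3/(3*E*I) = 190.4*1.38^3/(3*1.100e+11*2.976e-06)
      = 500.3849088/982080 = 5.0952e-04

5.0952e-04 m


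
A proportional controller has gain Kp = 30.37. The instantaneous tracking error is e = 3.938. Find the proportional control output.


u_P = Kp * e = 30.37 * 3.938 = 119.5971

119.5971


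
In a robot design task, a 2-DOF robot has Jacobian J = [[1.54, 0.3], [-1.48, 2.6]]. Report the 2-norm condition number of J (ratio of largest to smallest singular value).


JJ^T eigenvalues: trace(JJ^T) = 11.4120, det(JJ^T) = det(J)^2 = 19.78470400
s_max^2 = (11.4120 + sqrt(51.09492800))/2 = 9.28003581
s_min^2 = (11.4120 - sqrt(51.09492800))/2 = 2.13196419
kappa = s_max/s_min = sqrt(9.28003581/2.13196419) = 2.0863

2.0863


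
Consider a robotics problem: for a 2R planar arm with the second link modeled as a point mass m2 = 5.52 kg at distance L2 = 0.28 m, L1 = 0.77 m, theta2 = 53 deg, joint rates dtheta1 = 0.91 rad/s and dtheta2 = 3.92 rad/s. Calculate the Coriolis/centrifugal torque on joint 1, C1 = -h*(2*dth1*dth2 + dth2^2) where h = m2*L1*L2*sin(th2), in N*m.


h = m2*L1*L2*sin(th2) = 5.52*0.77*0.28*sin(53 deg) = 0.950466
C1 = -h*(2*0.91*3.92 + 3.92^2) = -0.950466*22.5008 = -21.3862

-21.3862 N*m


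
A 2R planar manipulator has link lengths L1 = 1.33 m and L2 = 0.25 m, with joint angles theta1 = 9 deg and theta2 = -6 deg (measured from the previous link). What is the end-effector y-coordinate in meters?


y = L1*sin(th1) + L2*sin(th1+th2) = 1.33*sin(9 deg) + 0.25*sin(3 deg) = 0.2211

0.2211 m


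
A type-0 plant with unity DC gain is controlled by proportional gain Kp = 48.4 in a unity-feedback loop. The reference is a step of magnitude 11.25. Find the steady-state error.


e_ss = R/(1 + Kp) = 11.25/(1 + 48.4) = 11.25/49.4000 = 0.2277

0.2277


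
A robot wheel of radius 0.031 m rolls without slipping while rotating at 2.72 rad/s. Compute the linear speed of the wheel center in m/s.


v = omega * r = 2.72 * 0.031 = 0.0843

0.0843 m/s


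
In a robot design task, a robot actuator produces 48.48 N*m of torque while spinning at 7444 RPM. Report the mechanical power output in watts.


omega = 7444 * 2*pi/60 = 779.533857 rad/s
P = tau * omega = 48.48 * 779.533857 = 37791.8014

37791.8014 W


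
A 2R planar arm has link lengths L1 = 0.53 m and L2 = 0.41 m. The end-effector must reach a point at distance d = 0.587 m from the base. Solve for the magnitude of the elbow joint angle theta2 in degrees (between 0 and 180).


cos(th2) = (d^2 - L1^2 - L2^2)/(2*L1*L2) = (0.587^2 - 0.53^2 - 0.41^2)/(2*0.53*0.41) = -0.24029222
th2 = acos(-0.24029222) = 103.9038 deg

103.9038 degrees


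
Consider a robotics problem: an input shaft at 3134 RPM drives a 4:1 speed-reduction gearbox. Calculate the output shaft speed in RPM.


omega_out = omega_in / N = 3134 / 4 = 783.5000

783.5000 RPM


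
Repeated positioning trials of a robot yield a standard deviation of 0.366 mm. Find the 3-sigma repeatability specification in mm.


repeatability = 3*sigma = 3*0.366 = 1.0980

1.0980 mm


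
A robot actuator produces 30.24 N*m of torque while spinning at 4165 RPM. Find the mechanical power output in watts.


omega = 4165 * 2*pi/60 = 436.157780 rad/s
P = tau * omega = 30.24 * 436.157780 = 13189.4113

13189.4113 W


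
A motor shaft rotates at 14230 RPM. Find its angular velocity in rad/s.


omega = 14230 * 2*pi/60 = 1490.1621

1490.1621 rad/s


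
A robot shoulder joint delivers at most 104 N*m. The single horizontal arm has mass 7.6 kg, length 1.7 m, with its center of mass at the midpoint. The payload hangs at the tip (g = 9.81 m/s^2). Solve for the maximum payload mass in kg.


tau_arm = m_arm*g*(L/2) = 7.6*9.81*1.7/2 = 63.3726 N*m
tau_payload = tau_max - tau_arm = 104 - 63.3726 = 40.6274
m_payload = tau_payload / (g*L) = 40.6274 / (9.81*1.7) = 2.4361

2.4361 kg


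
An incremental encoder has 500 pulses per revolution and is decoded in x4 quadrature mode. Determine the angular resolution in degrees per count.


resolution = 360 / (PPR * 4) = 360 / 2000 = 0.1800

0.1800 degrees


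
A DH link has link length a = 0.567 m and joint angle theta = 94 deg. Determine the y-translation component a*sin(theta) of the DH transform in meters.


a*sin(theta) = 0.567*sin(94 deg) = 0.5656

0.5656 m


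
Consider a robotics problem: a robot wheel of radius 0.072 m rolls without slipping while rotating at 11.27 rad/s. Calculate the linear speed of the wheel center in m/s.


v = omega * r = 11.27 * 0.072 = 0.8114

0.8114 m/s


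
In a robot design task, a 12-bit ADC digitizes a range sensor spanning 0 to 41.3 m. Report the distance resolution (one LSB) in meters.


res = range / 2^n = 41.3/2^12 = 41.3/4096 = 0.0101

0.0101 m


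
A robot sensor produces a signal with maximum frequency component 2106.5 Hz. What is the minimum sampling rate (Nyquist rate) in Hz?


f_s,min = 2*f_max = 2*2106.5 = 4213.0000

4213.0000 Hz


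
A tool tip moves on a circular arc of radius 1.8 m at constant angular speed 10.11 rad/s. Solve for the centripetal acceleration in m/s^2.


a_c = omega^2 * r = 10.11^2 * 1.8 = 183.9818

183.9818 m/s^2


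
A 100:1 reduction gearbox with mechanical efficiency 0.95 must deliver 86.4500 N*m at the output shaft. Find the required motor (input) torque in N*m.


tau_in = tau_out / (N * eta) = 86.4500 / (100 * 0.95) = 0.9100

0.9100 N*m


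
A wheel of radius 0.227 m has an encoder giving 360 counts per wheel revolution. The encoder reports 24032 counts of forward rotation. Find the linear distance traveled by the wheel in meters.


revs = 24032/360 = 66.755556
d = revs * 2*pi*r = 66.755556 * 2*pi*0.227 = 95.2123

95.2123 m


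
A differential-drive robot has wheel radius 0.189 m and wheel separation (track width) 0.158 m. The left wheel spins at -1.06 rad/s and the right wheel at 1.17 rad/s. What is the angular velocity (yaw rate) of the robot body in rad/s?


omega = r*(wR - wL)/L = 0.189*(1.17 - (-1.06))/0.158 = 2.6675

2.6675 rad/s


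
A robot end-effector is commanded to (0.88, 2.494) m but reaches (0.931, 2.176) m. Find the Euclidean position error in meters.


dx = 0.931 - (0.88) = 0.0510, dy = 2.176 - (2.494) = -0.3180
err = sqrt(0.002601 + 0.101124) = 0.3221

0.3221 m


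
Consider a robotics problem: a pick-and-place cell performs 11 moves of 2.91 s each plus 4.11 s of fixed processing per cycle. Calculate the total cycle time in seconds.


T = 11*2.91 + 4.11 = 36.1200

36.1200 s


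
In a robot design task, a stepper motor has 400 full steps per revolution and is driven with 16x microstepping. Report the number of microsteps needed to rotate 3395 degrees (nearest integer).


step_size = 360/(400*16) = 360/6400 = 0.056250 deg
n = 3395/(360/6400) = 3395*6400/360 = 60355.5556 -> 60356

60356 steps


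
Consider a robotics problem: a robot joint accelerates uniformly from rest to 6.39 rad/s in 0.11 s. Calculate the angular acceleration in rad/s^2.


alpha = delta_omega / t = 6.39 / 0.11 = 58.0909

58.0909 rad/s^2


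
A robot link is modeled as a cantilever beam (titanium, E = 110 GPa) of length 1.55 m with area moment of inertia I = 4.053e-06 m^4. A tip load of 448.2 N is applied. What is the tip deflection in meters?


delta = F*L^3/(3*E*I) = 448.2*1.55^3/(3*1.100e+11*4.053e-06)
      = 1669.040775/1337490 = 0.0012

0.0012 m


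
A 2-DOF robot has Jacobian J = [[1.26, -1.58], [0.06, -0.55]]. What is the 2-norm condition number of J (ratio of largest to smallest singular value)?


JJ^T eigenvalues: trace(JJ^T) = 4.3901, det(JJ^T) = det(J)^2 = 0.35784324
s_max^2 = (4.3901 + sqrt(17.84160505))/2 = 4.30701621
s_min^2 = (4.3901 - sqrt(17.84160505))/2 = 0.08308379
kappa = s_max/s_min = sqrt(4.30701621/0.08308379) = 7.2000

7.2000


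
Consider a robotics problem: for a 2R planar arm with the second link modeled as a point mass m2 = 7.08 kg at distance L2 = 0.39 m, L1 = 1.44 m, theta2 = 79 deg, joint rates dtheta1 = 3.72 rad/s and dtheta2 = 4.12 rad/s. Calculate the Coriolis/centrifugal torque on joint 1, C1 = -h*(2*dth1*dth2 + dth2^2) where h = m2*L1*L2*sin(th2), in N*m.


h = m2*L1*L2*sin(th2) = 7.08*1.44*0.39*sin(79 deg) = 3.903075
C1 = -h*(2*3.72*4.12 + 4.12^2) = -3.903075*47.6272 = -185.8925

-185.8925 N*m


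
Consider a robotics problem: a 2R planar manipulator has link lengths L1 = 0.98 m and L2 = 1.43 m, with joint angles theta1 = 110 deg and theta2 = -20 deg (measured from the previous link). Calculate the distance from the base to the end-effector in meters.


x = L1*cos(th1) + L2*cos(th1+th2) = -0.335180
y = L1*sin(th1) + L2*sin(th1+th2) = 2.350899
d = sqrt(x^2 + y^2) = sqrt(0.112346 + 5.526726) = 2.3747

2.3747 m


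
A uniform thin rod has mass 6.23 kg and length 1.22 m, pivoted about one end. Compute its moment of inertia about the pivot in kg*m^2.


I = (1/3)*m*L^2 = (1/3)*6.23*1.22^2 = 3.0909

3.0909 kg*m^2


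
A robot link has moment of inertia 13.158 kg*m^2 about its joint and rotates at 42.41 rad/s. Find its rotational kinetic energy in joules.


KE = (1/2)*I*omega^2 = 0.5*13.158*42.41^2 = 11833.0427

11833.0427 J


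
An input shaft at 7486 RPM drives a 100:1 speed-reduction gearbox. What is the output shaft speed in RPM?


omega_out = omega_in / N = 7486 / 100 = 74.8600

74.8600 RPM


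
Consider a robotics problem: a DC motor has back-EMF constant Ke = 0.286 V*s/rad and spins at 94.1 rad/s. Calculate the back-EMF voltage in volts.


V_emf = Ke * omega = 0.286*94.1 = 26.9126

26.9126 V


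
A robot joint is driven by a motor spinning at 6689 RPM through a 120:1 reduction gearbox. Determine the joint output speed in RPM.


omega_joint = omega_motor / N = 6689 / 120 = 55.7417

55.7417 RPM


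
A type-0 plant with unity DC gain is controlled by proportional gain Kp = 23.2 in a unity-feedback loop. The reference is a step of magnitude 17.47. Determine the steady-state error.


e_ss = R/(1 + Kp) = 17.47/(1 + 23.2) = 17.47/24.2000 = 0.7219

0.7219


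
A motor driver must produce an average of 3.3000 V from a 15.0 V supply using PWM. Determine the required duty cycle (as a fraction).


D = V_avg/V_supply = 3.3000/15.0 = 0.2200

0.2200


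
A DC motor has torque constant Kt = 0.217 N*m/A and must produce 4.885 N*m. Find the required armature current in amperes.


I = tau / Kt = 4.885/0.217 = 22.5115

22.5115 A


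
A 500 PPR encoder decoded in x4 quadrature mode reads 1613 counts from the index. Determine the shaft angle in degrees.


angle = counts * 360 / (PPR*4) = 1613 * 360 / 2000 = 290.3400

290.3400 degrees


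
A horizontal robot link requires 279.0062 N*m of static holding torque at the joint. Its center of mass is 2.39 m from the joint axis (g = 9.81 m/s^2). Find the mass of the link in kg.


m = tau / (g*L) = 279.0062 / (9.81 * 2.39) = 11.9000

11.9000 kg


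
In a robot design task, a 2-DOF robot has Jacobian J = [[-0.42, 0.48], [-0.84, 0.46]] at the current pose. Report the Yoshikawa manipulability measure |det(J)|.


det(J) = -0.42*0.46 - (0.48)*(-0.84) = 0.2100
|det(J)| = 0.2100

0.2100


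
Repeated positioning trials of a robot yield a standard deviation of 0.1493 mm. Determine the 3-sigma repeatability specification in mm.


repeatability = 3*sigma = 3*0.1493 = 0.4479

0.4479 mm


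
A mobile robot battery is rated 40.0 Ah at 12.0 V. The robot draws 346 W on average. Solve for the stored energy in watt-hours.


E = capacity * V = 40.0*12.0 = 480.0000

480.0000 Wh


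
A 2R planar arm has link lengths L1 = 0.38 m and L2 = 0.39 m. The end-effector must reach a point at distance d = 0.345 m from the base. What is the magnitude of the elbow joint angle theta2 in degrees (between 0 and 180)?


cos(th2) = (d^2 - L1^2 - L2^2)/(2*L1*L2) = (0.345^2 - 0.38^2 - 0.39^2)/(2*0.38*0.39) = -0.59876856
th2 = acos(-0.59876856) = 126.7818 deg

126.7818 degrees


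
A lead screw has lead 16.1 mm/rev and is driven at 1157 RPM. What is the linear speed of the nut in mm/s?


v = lead * (RPM/60) = 16.1*1157/60 = 310.4617

310.4617 mm/s


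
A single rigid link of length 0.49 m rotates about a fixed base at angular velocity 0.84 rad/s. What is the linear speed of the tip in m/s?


v = L*omega = 0.49 * 0.84 = 0.4116

0.4116 m/s


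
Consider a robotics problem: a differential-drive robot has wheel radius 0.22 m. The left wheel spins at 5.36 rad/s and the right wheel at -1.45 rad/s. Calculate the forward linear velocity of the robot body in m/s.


v = r*(wR + wL)/2 = 0.22*(-1.45 + 5.36)/2 = 0.4301

0.4301 m/s


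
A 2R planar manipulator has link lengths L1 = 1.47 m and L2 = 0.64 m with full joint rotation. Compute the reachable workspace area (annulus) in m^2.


r_max = L1 + L2 = 2.1100, r_min = |L1 - L2| = 0.8300
A = pi*(r_max^2 - r_min^2) = pi*(4.4521 - 0.6889) = 11.8224

11.8224 m^2


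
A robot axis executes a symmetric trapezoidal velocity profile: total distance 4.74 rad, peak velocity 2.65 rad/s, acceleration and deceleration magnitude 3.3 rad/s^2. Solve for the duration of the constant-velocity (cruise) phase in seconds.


t_acc = v/a = 0.803030 s, d_acc = v^2/(2a) = 1.064015 rad each
d_cruise = 4.74 - 2*1.064015 = 2.611970 rad
t_cruise = d_cruise/v = 2.611970/2.65 = 0.9856

0.9856 s


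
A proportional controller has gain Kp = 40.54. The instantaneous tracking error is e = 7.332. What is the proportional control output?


u_P = Kp * e = 40.54 * 7.332 = 297.2393

297.2393


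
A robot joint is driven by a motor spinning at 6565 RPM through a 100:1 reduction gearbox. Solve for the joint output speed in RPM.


omega_joint = omega_motor / N = 6565 / 100 = 65.6500

65.6500 RPM


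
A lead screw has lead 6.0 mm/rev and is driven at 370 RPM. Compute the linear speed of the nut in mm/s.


v = lead * (RPM/60) = 6.0*370/60 = 37.0000

37.0000 mm/s


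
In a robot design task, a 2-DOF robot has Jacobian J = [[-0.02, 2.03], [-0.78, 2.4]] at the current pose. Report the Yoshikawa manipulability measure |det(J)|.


det(J) = -0.02*2.4 - (2.03)*(-0.78) = 1.5354
|det(J)| = 1.5354

1.5354


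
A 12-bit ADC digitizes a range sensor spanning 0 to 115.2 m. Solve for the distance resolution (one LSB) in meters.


res = range / 2^n = 115.2/2^12 = 115.2/4096 = 0.0281

0.0281 m


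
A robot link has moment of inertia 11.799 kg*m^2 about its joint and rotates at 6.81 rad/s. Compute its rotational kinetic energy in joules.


KE = (1/2)*I*omega^2 = 0.5*11.799*6.81^2 = 273.5958

273.5958 J


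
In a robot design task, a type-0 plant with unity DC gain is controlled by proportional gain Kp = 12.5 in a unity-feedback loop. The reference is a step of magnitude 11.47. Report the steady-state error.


e_ss = R/(1 + Kp) = 11.47/(1 + 12.5) = 11.47/13.5000 = 0.8496

0.8496


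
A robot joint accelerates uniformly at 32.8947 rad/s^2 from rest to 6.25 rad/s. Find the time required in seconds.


t = delta_omega / alpha = 6.25 / 32.8947 = 0.1900

0.1900 s


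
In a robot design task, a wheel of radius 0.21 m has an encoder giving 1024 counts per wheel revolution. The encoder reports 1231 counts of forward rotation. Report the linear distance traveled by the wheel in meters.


revs = 1231/1024 = 1.202148
d = revs * 2*pi*r = 1.202148 * 2*pi*0.21 = 1.5862

1.5862 m


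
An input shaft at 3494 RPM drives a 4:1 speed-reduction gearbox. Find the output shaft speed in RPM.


omega_out = omega_in / N = 3494 / 4 = 873.5000

873.5000 RPM


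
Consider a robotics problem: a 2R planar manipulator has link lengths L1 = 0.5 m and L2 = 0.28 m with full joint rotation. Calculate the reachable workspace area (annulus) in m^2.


r_max = L1 + L2 = 0.7800, r_min = |L1 - L2| = 0.2200
A = pi*(r_max^2 - r_min^2) = pi*(0.6084 - 0.0484) = 1.7593

1.7593 m^2


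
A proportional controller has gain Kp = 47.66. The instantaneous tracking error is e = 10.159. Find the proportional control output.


u_P = Kp * e = 47.66 * 10.159 = 484.1779

484.1779


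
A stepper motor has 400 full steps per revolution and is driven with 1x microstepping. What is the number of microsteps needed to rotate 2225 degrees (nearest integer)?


step_size = 360/(400*1) = 360/400 = 0.900000 deg
n = 2225/(360/400) = 2225*400/360 = 2472.2222 -> 2472

2472 steps


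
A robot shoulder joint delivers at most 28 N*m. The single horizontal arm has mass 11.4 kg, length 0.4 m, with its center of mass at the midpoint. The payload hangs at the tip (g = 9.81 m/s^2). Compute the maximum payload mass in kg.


tau_arm = m_arm*g*(L/2) = 11.4*9.81*0.4/2 = 22.3668 N*m
tau_payload = tau_max - tau_arm = 28 - 22.3668 = 5.6332
m_payload = tau_payload / (g*L) = 5.6332 / (9.81*0.4) = 1.4356

1.4356 kg


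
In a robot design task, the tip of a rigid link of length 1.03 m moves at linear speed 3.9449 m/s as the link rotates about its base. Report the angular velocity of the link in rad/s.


omega = v / L = 3.9449 / 1.03 = 3.8300

3.8300 rad/s


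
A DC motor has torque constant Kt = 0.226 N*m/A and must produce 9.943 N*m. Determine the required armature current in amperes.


I = tau / Kt = 9.943/0.226 = 43.9956

43.9956 A


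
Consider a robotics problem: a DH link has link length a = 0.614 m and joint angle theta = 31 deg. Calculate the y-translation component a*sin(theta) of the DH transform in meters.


a*sin(theta) = 0.614*sin(31 deg) = 0.3162

0.3162 m


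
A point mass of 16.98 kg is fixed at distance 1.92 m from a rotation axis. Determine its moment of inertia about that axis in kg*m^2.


I = m*r^2 = 16.98*1.92^2 = 62.5951

62.5951 kg*m^2


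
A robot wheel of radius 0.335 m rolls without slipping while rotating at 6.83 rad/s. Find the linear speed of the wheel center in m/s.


v = omega * r = 6.83 * 0.335 = 2.2881

2.2881 m/s


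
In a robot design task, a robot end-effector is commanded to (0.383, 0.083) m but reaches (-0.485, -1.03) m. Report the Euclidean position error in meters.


dx = -0.485 - (0.383) = -0.8680, dy = -1.03 - (0.083) = -1.1130
err = sqrt(0.753424 + 1.238769) = 1.4115

1.4115 m


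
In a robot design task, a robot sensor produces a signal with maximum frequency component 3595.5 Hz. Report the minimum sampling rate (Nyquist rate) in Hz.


f_s,min = 2*f_max = 2*3595.5 = 7191.0000

7191.0000 Hz


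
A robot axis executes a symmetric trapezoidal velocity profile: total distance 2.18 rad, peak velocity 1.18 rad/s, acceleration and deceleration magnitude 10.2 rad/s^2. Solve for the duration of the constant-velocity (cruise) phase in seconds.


t_acc = v/a = 0.115686 s, d_acc = v^2/(2a) = 0.068255 rad each
d_cruise = 2.18 - 2*0.068255 = 2.043490 rad
t_cruise = d_cruise/v = 2.043490/1.18 = 1.7318

1.7318 s


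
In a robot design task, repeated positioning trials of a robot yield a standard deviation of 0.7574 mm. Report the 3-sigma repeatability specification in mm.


repeatability = 3*sigma = 3*0.7574 = 2.2722

2.2722 mm


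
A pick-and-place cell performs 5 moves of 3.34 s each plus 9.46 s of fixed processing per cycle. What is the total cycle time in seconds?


T = 5*3.34 + 9.46 = 26.1600

26.1600 s


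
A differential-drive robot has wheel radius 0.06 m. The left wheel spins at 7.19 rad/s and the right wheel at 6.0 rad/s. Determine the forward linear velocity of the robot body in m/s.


v = r*(wR + wL)/2 = 0.06*(6.0 + 7.19)/2 = 0.3957

0.3957 m/s


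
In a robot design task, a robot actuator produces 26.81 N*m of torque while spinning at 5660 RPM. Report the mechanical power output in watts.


omega = 5660 * 2*pi/60 = 592.713814 rad/s
P = tau * omega = 26.81 * 592.713814 = 15890.6574

15890.6574 W


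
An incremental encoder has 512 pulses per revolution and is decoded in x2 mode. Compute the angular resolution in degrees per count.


resolution = 360 / (PPR * 2) = 360 / 1024 = 0.3516

0.3516 degrees


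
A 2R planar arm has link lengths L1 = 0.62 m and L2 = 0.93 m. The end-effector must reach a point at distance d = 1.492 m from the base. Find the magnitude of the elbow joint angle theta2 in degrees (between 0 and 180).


cos(th2) = (d^2 - L1^2 - L2^2)/(2*L1*L2) = (1.492^2 - 0.62^2 - 0.93^2)/(2*0.62*0.93) = 0.84700312
th2 = acos(0.84700312) = 32.1128 deg

32.1128 degrees


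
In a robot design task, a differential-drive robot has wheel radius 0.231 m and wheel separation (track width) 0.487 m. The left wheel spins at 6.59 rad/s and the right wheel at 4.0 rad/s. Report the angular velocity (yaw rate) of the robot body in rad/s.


omega = r*(wR - wL)/L = 0.231*(4.0 - (6.59))/0.487 = -1.2285

-1.2285 rad/s


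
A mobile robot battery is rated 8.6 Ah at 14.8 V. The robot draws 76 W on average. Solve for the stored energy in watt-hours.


E = capacity * V = 8.6*14.8 = 127.2800

127.2800 Wh


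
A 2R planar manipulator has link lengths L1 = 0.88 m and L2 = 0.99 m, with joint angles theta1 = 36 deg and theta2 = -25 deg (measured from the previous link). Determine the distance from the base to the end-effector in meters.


x = L1*cos(th1) + L2*cos(th1+th2) = 1.683746
y = L1*sin(th1) + L2*sin(th1+th2) = 0.706152
d = sqrt(x^2 + y^2) = sqrt(2.835001 + 0.498651) = 1.8258

1.8258 m


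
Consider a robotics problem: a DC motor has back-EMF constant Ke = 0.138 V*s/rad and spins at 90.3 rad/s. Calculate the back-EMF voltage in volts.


V_emf = Ke * omega = 0.138*90.3 = 12.4614

12.4614 V


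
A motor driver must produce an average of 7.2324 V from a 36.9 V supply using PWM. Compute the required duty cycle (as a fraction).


D = V_avg/V_supply = 7.2324/36.9 = 0.1960

0.1960


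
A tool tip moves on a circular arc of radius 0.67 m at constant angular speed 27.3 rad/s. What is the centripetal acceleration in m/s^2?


a_c = omega^2 * r = 27.3^2 * 0.67 = 499.3443

499.3443 m/s^2


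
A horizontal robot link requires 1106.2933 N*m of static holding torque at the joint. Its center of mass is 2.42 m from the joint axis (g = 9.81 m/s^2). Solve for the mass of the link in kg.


m = tau / (g*L) = 1106.2933 / (9.81 * 2.42) = 46.6000

46.6000 kg


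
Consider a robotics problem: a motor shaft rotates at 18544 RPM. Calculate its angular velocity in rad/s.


omega = 18544 * 2*pi/60 = 1941.9231

1941.9231 rad/s


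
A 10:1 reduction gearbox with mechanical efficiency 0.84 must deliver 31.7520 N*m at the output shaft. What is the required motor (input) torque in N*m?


tau_in = tau_out / (N * eta) = 31.7520 / (10 * 0.84) = 3.7800

3.7800 N*m


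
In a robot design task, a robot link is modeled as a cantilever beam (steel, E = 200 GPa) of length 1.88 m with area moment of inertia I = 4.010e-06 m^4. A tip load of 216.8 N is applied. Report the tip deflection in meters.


delta = F*L^3/(3*E*I) = 216.8*1.88^3/(3*2.000e+11*4.010e-06)
      = 1440.5648896/2406000 = 5.9874e-04

5.9874e-04 m


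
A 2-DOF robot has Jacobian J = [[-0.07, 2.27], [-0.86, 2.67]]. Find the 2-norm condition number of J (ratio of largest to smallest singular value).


JJ^T eigenvalues: trace(JJ^T) = 13.0263, det(JJ^T) = det(J)^2 = 3.11628409
s_max^2 = (13.0263 + sqrt(157.21935533))/2 = 12.78250713
s_min^2 = (13.0263 - sqrt(157.21935533))/2 = 0.24379287
kappa = s_max/s_min = sqrt(12.78250713/0.24379287) = 7.2410

7.2410


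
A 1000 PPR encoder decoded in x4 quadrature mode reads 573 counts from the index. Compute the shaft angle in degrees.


angle = counts * 360 / (PPR*4) = 573 * 360 / 4000 = 51.5700

51.5700 degrees


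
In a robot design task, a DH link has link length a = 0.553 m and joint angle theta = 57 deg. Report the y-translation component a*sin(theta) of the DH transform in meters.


a*sin(theta) = 0.553*sin(57 deg) = 0.4638

0.4638 m


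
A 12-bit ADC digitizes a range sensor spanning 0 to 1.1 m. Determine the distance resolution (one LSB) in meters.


res = range / 2^n = 1.1/2^12 = 1.1/4096 = 2.6855e-04

2.6855e-04 m


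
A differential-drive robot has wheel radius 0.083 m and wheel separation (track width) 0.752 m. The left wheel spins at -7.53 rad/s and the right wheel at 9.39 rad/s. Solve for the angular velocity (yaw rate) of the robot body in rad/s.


omega = r*(wR - wL)/L = 0.083*(9.39 - (-7.53))/0.752 = 1.8675

1.8675 rad/s


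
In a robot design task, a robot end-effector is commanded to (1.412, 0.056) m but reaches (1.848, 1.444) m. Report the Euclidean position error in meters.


dx = 1.848 - (1.412) = 0.4360, dy = 1.444 - (0.056) = 1.3880
err = sqrt(0.190096 + 1.926544) = 1.4549

1.4549 m


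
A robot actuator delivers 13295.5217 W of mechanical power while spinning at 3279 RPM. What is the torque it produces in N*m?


omega = 3279 * 2*pi/60 = 343.376077 rad/s
tau = P / omega = 13295.5217 / 343.376077 = 38.7200

38.7200 N*m


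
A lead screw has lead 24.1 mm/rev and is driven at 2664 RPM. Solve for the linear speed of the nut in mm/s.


v = lead * (RPM/60) = 24.1*2664/60 = 1070.0400

1070.0400 mm/s


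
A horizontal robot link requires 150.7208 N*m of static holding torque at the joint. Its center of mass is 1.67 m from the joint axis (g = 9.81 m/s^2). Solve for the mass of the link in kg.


m = tau / (g*L) = 150.7208 / (9.81 * 1.67) = 9.2000

9.2000 kg


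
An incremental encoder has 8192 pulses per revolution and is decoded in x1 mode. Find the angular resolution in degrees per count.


resolution = 360 / (PPR * 1) = 360 / 8192 = 0.0439

0.0439 degrees


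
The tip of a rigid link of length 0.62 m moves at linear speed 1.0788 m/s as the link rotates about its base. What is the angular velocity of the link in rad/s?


omega = v / L = 1.0788 / 0.62 = 1.7400

1.7400 rad/s


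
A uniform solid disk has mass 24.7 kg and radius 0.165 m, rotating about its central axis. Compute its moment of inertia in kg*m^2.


I = (1/2)*m*R^2 = 0.5*24.7*0.165^2 = 0.3362

0.3362 kg*m^2


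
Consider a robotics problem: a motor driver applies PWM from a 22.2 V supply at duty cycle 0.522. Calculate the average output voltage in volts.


V_avg = V_supply * D = 22.2*0.522 = 11.5884

11.5884 V


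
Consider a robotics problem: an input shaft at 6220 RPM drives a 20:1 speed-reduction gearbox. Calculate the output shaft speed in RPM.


omega_out = omega_in / N = 6220 / 20 = 311.0000

311.0000 RPM


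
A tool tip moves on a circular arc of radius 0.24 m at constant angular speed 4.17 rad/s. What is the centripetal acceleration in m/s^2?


a_c = omega^2 * r = 4.17^2 * 0.24 = 4.1733

4.1733 m/s^2


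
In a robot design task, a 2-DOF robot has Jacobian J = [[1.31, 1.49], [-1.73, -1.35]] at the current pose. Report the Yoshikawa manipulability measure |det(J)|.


det(J) = 1.31*-1.35 - (1.49)*(-1.73) = 0.8092
|det(J)| = 0.8092

0.8092


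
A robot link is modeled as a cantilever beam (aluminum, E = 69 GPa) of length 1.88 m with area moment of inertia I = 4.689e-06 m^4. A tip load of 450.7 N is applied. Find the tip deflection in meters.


delta = F*L^3/(3*E*I) = 450.7*1.88^3/(3*6.900e+10*4.689e-06)
      = 2994.7536704/970623 = 0.0031

0.0031 m


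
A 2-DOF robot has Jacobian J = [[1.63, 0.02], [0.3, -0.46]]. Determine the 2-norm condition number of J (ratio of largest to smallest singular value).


JJ^T eigenvalues: trace(JJ^T) = 2.9589, det(JJ^T) = det(J)^2 = 0.57123364
s_max^2 = (2.9589 + sqrt(6.47015465))/2 = 2.75127493
s_min^2 = (2.9589 - sqrt(6.47015465))/2 = 0.20762507
kappa = s_max/s_min = sqrt(2.75127493/0.20762507) = 3.6402

3.6402


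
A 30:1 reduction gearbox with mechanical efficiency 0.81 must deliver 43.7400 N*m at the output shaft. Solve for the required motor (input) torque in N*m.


tau_in = tau_out / (N * eta) = 43.7400 / (30 * 0.81) = 1.8000

1.8000 N*m


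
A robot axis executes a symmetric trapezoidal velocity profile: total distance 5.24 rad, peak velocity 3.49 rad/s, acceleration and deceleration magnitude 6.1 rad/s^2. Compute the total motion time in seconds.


t_acc = v/a = 3.49/6.1 = 0.572131 s
d_acc = v^2/(2a) = 0.998369 rad (each ramp)
d_cruise = 5.24 - 2*0.998369 = 3.243262 rad
t_cruise = 3.243262/3.49 = 0.929301 s
t_total = 2*0.572131 + 0.929301 = 2.0736

2.0736 s


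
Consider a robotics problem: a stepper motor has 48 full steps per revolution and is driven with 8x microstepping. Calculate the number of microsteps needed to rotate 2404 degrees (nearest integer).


step_size = 360/(48*8) = 360/384 = 0.937500 deg
n = 2404/(360/384) = 2404*384/360 = 2564.2667 -> 2564

2564 steps
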